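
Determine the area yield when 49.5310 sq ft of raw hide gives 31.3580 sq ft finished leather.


Formula: Yield = finished / raw * 100
Substituting: Yield = 31.3580 / 49.5310 * 100
Result: 63.3098 %


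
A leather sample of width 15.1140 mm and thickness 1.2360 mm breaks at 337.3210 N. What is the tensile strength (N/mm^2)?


Formula: TS = force / (width * thickness)
Substituting: TS = 337.3210 / (15.1140 * 1.2360)
Result: 18.0570 N/mm^2


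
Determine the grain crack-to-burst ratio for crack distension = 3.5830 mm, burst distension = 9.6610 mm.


Formula: Ratio = crack / burst
Substituting: Ratio = 3.5830 / 9.6610
Result: 0.3709


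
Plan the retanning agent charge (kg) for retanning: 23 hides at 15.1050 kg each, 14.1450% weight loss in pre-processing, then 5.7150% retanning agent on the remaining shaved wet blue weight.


Total_raw = N * avg_wt = 23 * 15.1050 = 347.4150 kg
Substrate = Total_raw * (1 - loss/100) = 347.4150 * (1 - 14.1450/100) = 298.2731 kg
Retan = Substrate * pct / 100 = 298.2731 * 5.7150 / 100 = 17.0463 kg


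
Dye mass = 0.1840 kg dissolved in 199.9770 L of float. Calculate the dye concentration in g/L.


Formula: Conc = dye_mass(kg) / volume(L) * 1000
Substituting: Conc = 0.1840 / 199.9770 * 1000
Result: 0.9201 g/L


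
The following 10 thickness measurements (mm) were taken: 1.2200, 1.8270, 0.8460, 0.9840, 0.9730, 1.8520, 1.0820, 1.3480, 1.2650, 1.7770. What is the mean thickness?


Formula: Average = sum / n
Substituting: Average = 13.1740 / 10
Result: 1.3174 mm


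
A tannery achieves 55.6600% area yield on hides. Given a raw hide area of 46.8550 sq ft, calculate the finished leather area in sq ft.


Formula: finished = raw * yield / 100
Substituting: finished = 46.8550 * 55.6600 / 100
Result: 26.0795 sq ft


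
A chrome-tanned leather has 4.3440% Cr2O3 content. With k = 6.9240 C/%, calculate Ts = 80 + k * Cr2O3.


Formula: Ts = 80 + k * Cr2O3
Substituting: Ts = 80 + 6.9240 * 4.3440
Result: 110.0779 C


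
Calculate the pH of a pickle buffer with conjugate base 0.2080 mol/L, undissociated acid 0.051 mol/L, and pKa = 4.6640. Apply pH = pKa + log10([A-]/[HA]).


ratio = [A-] / [HA] = 0.2080 / 0.051 = 4.0784
log10(ratio) = 0.6105
pH = pKa + log10(ratio) = 4.6640 + 0.6105 = 5.2745


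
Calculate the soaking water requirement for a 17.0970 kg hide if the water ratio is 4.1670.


Formula: Water = hide_weight * ratio
Substituting: Water = 17.0970 * 4.1670
Result: 71.2432 kg


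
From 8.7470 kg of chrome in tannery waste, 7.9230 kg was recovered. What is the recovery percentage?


Formula: Recovery = recovered / input * 100
Substituting: Recovery = 7.9230 / 8.7470 * 100
Result: 90.5796 %


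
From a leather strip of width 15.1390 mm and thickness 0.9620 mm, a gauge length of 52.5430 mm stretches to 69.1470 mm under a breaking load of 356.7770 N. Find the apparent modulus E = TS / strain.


TS = F / (w * t) = 356.7770 / (15.1390 * 0.9620) = 24.4977 N/mm^2
strain = (Lf - L0) / L0 = (69.1470 - 52.5430) / 52.5430 = 0.3160
E = TS / strain = 24.4977 / 0.3160 = 77.5223 N/mm^2


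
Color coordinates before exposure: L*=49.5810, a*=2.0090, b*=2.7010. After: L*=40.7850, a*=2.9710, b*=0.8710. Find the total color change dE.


dL = -8.7960, da = 0.9620, db = -1.8300
dE = sqrt((-8.7960)^2 + 0.9620^2 + (-1.8300)^2) = 9.0357


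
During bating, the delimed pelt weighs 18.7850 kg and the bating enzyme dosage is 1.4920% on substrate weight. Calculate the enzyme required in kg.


Formula: Enzyme = substrate * pct / 100
Substituting: Enzyme = 18.7850 * 1.4920 / 100
Result: 0.2803 kg


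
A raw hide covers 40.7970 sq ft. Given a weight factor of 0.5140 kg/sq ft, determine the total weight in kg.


Formula: Weight = area * weight_per_sqft
Substituting: Weight = 40.7970 * 0.5140
Result: 20.9697 kg


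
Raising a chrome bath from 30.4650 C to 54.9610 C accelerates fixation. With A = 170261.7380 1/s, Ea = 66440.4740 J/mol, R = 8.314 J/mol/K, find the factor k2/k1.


T1 = 30.4650 + 273.15 = 303.6150 K; T2 = 54.9610 + 273.15 = 328.1110 K
k1 = A * exp(-Ea/(R*T1)) = 170261.7380 * exp(-66440.4740/(8.314*303.6150)) = 6.3114e-07 1/s
k2 = A * exp(-Ea/(R*T2)) = 170261.7380 * exp(-66440.4740/(8.314*328.1110)) = 4.5034e-06 1/s
k2/k1 = 4.5034e-06 / 6.3114e-07 = 7.1353


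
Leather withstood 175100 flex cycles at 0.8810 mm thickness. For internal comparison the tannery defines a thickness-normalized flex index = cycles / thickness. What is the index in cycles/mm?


Formula: Index = cycles / thickness
Substituting: Index = 175100 / 0.8810
Result: 198751.4188 cycles/mm


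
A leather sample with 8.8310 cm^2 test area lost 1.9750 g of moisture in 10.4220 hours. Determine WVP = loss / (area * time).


Formula: WVP = loss / (area * time)
Substituting: WVP = 1.9750 / (8.8310 * 10.4220)
Result: 0.0214588 g/(cm^2*hr)


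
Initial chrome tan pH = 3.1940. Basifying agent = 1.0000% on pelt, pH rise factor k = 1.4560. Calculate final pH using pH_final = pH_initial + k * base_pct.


Formula: pH_final = pH_initial + k * base_pct
Substituting: pH_final = 3.1940 + 1.4560 * 1.0000
Result: 4.6500


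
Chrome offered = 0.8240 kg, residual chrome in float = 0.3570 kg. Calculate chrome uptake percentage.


Formula: Uptake = (offered - residual) / offered * 100
Substituting: Uptake = (0.8240 - 0.3570) / 0.8240 * 100
Result: 56.6748 %


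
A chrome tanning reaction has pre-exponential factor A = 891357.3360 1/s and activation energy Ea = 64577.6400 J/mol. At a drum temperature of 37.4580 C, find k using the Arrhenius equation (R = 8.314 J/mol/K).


T_K = T_C + 273.15 = 37.4580 + 273.15 = 310.6080 K
exponent = -Ea / (R * T_K) = -64577.6400 / (8.314 * 310.6080) = -25.0069
k = A * exp(exponent) = 891357.3360 * exp(-25.0069) = 1.2294e-05 1/s


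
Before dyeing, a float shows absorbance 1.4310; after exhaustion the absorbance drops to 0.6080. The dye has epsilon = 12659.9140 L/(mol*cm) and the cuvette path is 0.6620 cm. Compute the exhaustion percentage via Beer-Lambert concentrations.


c_initial = A_i / (epsilon * l) = 1.4310 / (12659.9140 * 0.6620) = 1.7075e-04 mol/L
c_final = A_f / (epsilon * l) = 0.6080 / (12659.9140 * 0.6620) = 7.2546e-05 mol/L
Exhaustion = (c_initial - c_final) / c_initial * 100 = (1.7075e-04 - 7.2546e-05) / 1.7075e-04 * 100 = 57.5122 %


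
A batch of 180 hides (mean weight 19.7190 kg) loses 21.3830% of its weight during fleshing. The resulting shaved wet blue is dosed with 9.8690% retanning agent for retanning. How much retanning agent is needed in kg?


Total_raw = N * avg_wt = 180 * 19.7190 = 3549.4200 kg
Substrate = Total_raw * (1 - loss/100) = 3549.4200 * (1 - 21.3830/100) = 2790.4475 kg
Retan = Substrate * pct / 100 = 2790.4475 * 9.8690 / 100 = 275.3893 kg


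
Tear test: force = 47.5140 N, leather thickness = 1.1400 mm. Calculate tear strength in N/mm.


Formula: Tear strength = force / thickness
Substituting: Tear strength = 47.5140 / 1.1400
Result: 41.6789 N/mm


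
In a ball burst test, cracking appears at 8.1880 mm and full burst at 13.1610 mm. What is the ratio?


Formula: Ratio = crack / burst
Substituting: Ratio = 8.1880 / 13.1610
Result: 0.6221


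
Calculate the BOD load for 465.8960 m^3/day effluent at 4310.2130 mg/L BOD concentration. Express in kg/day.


Formula: BOD_load = volume * conc / 1000
Substituting: BOD_load = 465.8960 * 4310.2130 / 1000
Result: 2008.1110 kg/day


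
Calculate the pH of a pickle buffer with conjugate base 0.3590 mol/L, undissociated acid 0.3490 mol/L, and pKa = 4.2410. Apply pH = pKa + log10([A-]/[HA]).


ratio = [A-] / [HA] = 0.3590 / 0.3490 = 1.0287
log10(ratio) = 0.012269
pH = pKa + log10(ratio) = 4.2410 + 0.012269 = 4.2533


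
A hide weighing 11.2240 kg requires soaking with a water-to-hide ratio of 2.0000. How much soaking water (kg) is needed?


Formula: Water = hide_weight * ratio
Substituting: Water = 11.2240 * 2.0000
Result: 22.4480 kg


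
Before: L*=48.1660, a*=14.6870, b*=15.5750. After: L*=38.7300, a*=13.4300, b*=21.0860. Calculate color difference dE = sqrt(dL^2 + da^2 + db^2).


dL = -9.4360, da = -1.2570, db = 5.5110
dE = sqrt((-9.4360)^2 + (-1.2570)^2 + 5.5110^2) = 10.9995


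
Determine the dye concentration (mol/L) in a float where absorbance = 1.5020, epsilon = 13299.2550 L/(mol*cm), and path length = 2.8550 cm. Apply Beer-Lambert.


Formula: c = A / (epsilon * l)
Substituting: c = 1.5020 / (13299.2550 * 2.8550)
Result: 3.9558e-05 mol/L


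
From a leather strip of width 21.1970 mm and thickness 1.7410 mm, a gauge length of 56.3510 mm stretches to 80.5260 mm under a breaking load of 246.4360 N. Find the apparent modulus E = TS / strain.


TS = F / (w * t) = 246.4360 / (21.1970 * 1.7410) = 6.6778 N/mm^2
strain = (Lf - L0) / L0 = (80.5260 - 56.3510) / 56.3510 = 0.4290
E = TS / strain = 6.6778 / 0.4290 = 15.5656 N/mm^2


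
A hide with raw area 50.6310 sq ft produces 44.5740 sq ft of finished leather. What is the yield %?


Formula: Yield = finished / raw * 100
Substituting: Yield = 44.5740 / 50.6310 * 100
Result: 88.0370 %


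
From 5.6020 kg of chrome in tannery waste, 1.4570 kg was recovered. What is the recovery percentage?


Formula: Recovery = recovered / input * 100
Substituting: Recovery = 1.4570 / 5.6020 * 100
Result: 26.0086 %


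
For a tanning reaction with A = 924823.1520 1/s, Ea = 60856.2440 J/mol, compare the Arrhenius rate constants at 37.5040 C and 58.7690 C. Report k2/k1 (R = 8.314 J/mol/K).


T1 = 37.5040 + 273.15 = 310.6540 K; T2 = 58.7690 + 273.15 = 331.9190 K
k1 = A * exp(-Ea/(R*T1)) = 924823.1520 * exp(-60856.2440/(8.314*310.6540)) = 5.4084e-05 1/s
k2 = A * exp(-Ea/(R*T2)) = 924823.1520 * exp(-60856.2440/(8.314*331.9190)) = 2.4472e-04 1/s
k2/k1 = 2.4472e-04 / 5.4084e-05 = 4.5248


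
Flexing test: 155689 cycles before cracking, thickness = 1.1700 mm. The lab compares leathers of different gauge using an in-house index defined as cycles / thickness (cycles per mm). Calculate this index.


Formula: Index = cycles / thickness
Substituting: Index = 155689 / 1.1700
Result: 133067.5214 cycles/mm


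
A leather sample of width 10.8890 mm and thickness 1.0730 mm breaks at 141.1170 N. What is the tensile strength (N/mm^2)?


Formula: TS = force / (width * thickness)
Substituting: TS = 141.1170 / (10.8890 * 1.0730)
Result: 12.0779 N/mm^2


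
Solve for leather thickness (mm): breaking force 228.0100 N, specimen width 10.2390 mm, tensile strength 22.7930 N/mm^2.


Formula: t = F / (TS * w)
Substituting: t = 228.0100 / (22.7930 * 10.2390)
Result: 0.9770 mm


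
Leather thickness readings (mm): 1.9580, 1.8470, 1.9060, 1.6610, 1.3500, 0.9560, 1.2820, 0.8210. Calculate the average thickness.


Formula: Average = sum / n
Substituting: Average = 11.7810 / 8
Result: 1.4726 mm


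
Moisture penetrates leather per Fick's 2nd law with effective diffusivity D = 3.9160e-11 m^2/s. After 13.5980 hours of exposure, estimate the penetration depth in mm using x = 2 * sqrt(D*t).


t = 13.5980 hr * 3600 = 48952.8000 s
D * t = 3.9160e-11 * 48952.8000 = 1.9170e-06
x = 2 * sqrt(D*t) = 2 * sqrt(1.9170e-06) = 0.00276911 m = 2.7691 mm


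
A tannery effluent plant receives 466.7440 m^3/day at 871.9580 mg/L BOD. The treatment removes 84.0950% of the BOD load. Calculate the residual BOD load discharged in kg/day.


Load_in = volume * conc / 1000 = 466.7440 * 871.9580 / 1000 = 406.9812 kg/day
Removed = Load_in * eff / 100 = 406.9812 * 84.0950 / 100 = 342.2508 kg/day
Load_out = Load_in - Removed = 406.9812 - 342.2508 = 64.7304 kg/day


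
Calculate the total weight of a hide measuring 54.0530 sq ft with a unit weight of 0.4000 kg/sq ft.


Formula: Weight = area * weight_per_sqft
Substituting: Weight = 54.0530 * 0.4000
Result: 21.6212 kg


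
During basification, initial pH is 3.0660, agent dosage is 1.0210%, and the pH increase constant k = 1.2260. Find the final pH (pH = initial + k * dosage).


Formula: pH_final = pH_initial + k * base_pct
Substituting: pH_final = 3.0660 + 1.2260 * 1.0210
Result: 4.3177


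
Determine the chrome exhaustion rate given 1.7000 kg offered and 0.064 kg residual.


Formula: Uptake = (offered - residual) / offered * 100
Substituting: Uptake = (1.7000 - 0.064) / 1.7000 * 100
Result: 96.2353 %


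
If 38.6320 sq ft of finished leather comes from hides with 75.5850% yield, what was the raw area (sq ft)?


Formula: raw = finished * 100 / yield
Substituting: raw = 38.6320 * 100 / 75.5850
Result: 51.1107 sq ft


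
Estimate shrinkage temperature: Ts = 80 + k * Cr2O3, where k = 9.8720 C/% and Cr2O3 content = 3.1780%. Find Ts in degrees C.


Formula: Ts = 80 + k * Cr2O3
Substituting: Ts = 80 + 9.8720 * 3.1780
Result: 111.3732 C


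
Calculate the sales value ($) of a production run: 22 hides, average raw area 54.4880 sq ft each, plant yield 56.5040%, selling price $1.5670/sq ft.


Raw_total = N * avg_area = 22 * 54.4880 = 1198.7360 sq ft
Finished = Raw_total * yield / 100 = 1198.7360 * 56.5040 / 100 = 677.3338 sq ft
Value = Finished * price = 677.3338 * 1.5670 = 1061.3820 $


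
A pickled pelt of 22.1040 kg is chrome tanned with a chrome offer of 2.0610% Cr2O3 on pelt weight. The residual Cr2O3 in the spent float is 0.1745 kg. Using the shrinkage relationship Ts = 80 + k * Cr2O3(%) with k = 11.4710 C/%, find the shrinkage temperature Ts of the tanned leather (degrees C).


Offered = pelt * offer_pct / 100 = 22.1040 * 2.0610 / 100 = 0.4556 kg
Uptake = offered - residual = 0.4556 - 0.1745 = 0.2811 kg
Cr2O3% on pelt = uptake / pelt * 100 = 0.2811 / 22.1040 * 100 = 1.2716 %
Ts = 80 + k * Cr2O3% = 80 + 11.4710 * 1.2716 = 94.5860 C


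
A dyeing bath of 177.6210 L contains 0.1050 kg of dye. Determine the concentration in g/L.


Formula: Conc = dye_mass(kg) / volume(L) * 1000
Substituting: Conc = 0.1050 / 177.6210 * 1000
Result: 0.5911 g/L


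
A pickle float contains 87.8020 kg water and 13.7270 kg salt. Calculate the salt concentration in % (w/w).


Formula: Conc = salt / (water + salt) * 100
Substituting: Conc = 13.7270 / (87.8020 + 13.7270) * 100
Result: 13.5203 %


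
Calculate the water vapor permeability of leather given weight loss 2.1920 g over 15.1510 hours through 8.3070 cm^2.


Formula: WVP = loss / (area * time)
Substituting: WVP = 2.1920 / (8.3070 * 15.1510)
Result: 0.0174163 g/(cm^2*hr)


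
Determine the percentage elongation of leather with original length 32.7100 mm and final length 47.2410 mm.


Formula: Elongation = (Lf - L0) / L0 * 100
Substituting: Elongation = (47.2410 - 32.7100) / 32.7100 * 100
Result: 44.4237 %


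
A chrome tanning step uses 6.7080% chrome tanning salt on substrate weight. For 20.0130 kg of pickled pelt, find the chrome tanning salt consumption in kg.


Formula: Chrome = substrate * pct / 100
Substituting: Chrome = 20.0130 * 6.7080 / 100
Result: 1.3425 kg


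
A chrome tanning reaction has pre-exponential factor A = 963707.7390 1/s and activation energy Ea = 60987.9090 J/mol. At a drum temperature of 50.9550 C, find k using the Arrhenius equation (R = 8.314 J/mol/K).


T_K = T_C + 273.15 = 50.9550 + 273.15 = 324.1050 K
exponent = -Ea / (R * T_K) = -60987.9090 / (8.314 * 324.1050) = -22.6333
k = A * exp(exponent) = 963707.7390 * exp(-22.6333) = 1.4270e-04 1/s


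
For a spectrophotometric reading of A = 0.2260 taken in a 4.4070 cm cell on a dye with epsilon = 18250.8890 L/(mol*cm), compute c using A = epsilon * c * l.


Formula: c = A / (epsilon * l)
Substituting: c = 0.2260 / (18250.8890 * 4.4070)
Result: 2.8098e-06 mol/L


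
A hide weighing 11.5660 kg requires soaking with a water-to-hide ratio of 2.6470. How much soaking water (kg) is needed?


Formula: Water = hide_weight * ratio
Substituting: Water = 11.5660 * 2.6470
Result: 30.6152 kg


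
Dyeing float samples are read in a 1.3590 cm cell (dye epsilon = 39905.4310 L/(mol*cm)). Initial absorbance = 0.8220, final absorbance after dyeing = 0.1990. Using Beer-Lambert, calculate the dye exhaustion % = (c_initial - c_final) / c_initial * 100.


c_initial = A_i / (epsilon * l) = 0.8220 / (39905.4310 * 1.3590) = 1.5157e-05 mol/L
c_final = A_f / (epsilon * l) = 0.1990 / (39905.4310 * 1.3590) = 3.6695e-06 mol/L
Exhaustion = (c_initial - c_final) / c_initial * 100 = (1.5157e-05 - 3.6695e-06) / 1.5157e-05 * 100 = 75.7908 %


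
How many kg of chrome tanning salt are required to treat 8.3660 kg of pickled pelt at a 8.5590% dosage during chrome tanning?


Formula: Chrome = substrate * pct / 100
Substituting: Chrome = 8.3660 * 8.5590 / 100
Result: 0.7160 kg


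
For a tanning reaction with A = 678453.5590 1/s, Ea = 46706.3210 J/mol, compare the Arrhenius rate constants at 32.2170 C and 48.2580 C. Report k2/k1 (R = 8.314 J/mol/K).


T1 = 32.2170 + 273.15 = 305.3670 K; T2 = 48.2580 + 273.15 = 321.4080 K
k1 = A * exp(-Ea/(R*T1)) = 678453.5590 * exp(-46706.3210/(8.314*305.3670)) = 0.00694814 1/s
k2 = A * exp(-Ea/(R*T2)) = 678453.5590 * exp(-46706.3210/(8.314*321.4080)) = 0.0174028 1/s
k2/k1 = 0.0174028 / 0.00694814 = 2.5047


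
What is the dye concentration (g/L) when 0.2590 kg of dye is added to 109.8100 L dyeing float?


Formula: Conc = dye_mass(kg) / volume(L) * 1000
Substituting: Conc = 0.2590 / 109.8100 * 1000
Result: 2.3586 g/L


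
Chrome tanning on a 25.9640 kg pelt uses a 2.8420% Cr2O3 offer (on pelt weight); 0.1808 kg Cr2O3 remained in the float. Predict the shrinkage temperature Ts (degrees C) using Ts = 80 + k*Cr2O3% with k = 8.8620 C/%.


Offered = pelt * offer_pct / 100 = 25.9640 * 2.8420 / 100 = 0.7379 kg
Uptake = offered - residual = 0.7379 - 0.1808 = 0.5571 kg
Cr2O3% on pelt = uptake / pelt * 100 = 0.5571 / 25.9640 * 100 = 2.1457 %
Ts = 80 + k * Cr2O3% = 80 + 8.8620 * 2.1457 = 99.0148 C


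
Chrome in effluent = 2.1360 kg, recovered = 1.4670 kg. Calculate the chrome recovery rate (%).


Formula: Recovery = recovered / input * 100
Substituting: Recovery = 1.4670 / 2.1360 * 100
Result: 68.6798 %


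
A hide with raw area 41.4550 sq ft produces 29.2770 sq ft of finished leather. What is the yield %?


Formula: Yield = finished / raw * 100
Substituting: Yield = 29.2770 / 41.4550 * 100
Result: 70.6236 %


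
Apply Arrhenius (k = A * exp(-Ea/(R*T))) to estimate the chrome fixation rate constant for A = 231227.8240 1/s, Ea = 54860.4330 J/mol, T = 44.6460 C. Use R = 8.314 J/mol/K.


T_K = T_C + 273.15 = 44.6460 + 273.15 = 317.7960 K
exponent = -Ea / (R * T_K) = -54860.4330 / (8.314 * 317.7960) = -20.7635
k = A * exp(exponent) = 231227.8240 * exp(-20.7635) = 2.2211e-04 1/s


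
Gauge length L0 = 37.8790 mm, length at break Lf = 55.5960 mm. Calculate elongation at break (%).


Formula: Elongation = (Lf - L0) / L0 * 100
Substituting: Elongation = (55.5960 - 37.8790) / 37.8790 * 100
Result: 46.7726 %


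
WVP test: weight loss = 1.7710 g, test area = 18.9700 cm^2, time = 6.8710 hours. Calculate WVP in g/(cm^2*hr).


Formula: WVP = loss / (area * time)
Substituting: WVP = 1.7710 / (18.9700 * 6.8710)
Result: 0.0135872 g/(cm^2*hr)


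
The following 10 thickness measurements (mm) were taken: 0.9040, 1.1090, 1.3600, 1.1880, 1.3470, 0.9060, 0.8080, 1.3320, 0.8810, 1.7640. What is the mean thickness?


Formula: Average = sum / n
Substituting: Average = 11.5990 / 10
Result: 1.1599 mm


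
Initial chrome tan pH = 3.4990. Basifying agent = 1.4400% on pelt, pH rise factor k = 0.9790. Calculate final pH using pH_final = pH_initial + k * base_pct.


Formula: pH_final = pH_initial + k * base_pct
Substituting: pH_final = 3.4990 + 0.9790 * 1.4400
Result: 4.9088


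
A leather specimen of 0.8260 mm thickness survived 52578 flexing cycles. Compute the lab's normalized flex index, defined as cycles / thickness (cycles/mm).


Formula: Index = cycles / thickness
Substituting: Index = 52578 / 0.8260
Result: 63653.7530 cycles/mm


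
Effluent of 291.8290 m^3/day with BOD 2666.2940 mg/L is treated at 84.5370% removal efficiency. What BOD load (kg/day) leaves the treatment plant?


Load_in = volume * conc / 1000 = 291.8290 * 2666.2940 / 1000 = 778.1019 kg/day
Removed = Load_in * eff / 100 = 778.1019 * 84.5370 / 100 = 657.7840 kg/day
Load_out = Load_in - Removed = 778.1019 - 657.7840 = 120.3179 kg/day


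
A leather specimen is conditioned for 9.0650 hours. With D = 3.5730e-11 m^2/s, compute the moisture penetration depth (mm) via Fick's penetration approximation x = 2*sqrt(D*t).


t = 9.0650 hr * 3600 = 32634.0000 s
D * t = 3.5730e-11 * 32634.0000 = 1.1660e-06
x = 2 * sqrt(D*t) = 2 * sqrt(1.1660e-06) = 0.00215964 m = 2.1596 mm


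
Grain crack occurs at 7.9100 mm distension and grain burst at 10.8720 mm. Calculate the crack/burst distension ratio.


Formula: Ratio = crack / burst
Substituting: Ratio = 7.9100 / 10.8720
Result: 0.7276


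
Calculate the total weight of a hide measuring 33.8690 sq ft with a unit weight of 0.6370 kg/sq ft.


Formula: Weight = area * weight_per_sqft
Substituting: Weight = 33.8690 * 0.6370
Result: 21.5746 kg


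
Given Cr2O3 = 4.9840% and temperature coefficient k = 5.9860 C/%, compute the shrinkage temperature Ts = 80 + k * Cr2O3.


Formula: Ts = 80 + k * Cr2O3
Substituting: Ts = 80 + 5.9860 * 4.9840
Result: 109.8342 C


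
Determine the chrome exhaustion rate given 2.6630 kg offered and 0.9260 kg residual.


Formula: Uptake = (offered - residual) / offered * 100
Substituting: Uptake = (2.6630 - 0.9260) / 2.6630 * 100
Result: 65.2272 %


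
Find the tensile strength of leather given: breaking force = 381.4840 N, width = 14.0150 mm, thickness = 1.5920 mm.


Formula: TS = force / (width * thickness)
Substituting: TS = 381.4840 / (14.0150 * 1.5920)
Result: 17.0978 N/mm^2


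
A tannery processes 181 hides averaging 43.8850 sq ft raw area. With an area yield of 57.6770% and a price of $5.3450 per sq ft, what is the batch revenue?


Raw_total = N * avg_area = 181 * 43.8850 = 7943.1850 sq ft
Finished = Raw_total * yield / 100 = 7943.1850 * 57.6770 / 100 = 4581.3908 sq ft
Value = Finished * price = 4581.3908 * 5.3450 = 24487.5339 $


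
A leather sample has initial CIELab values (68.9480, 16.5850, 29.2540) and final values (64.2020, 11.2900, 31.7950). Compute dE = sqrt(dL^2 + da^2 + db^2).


dL = -4.7460, da = -5.2950, db = 2.5410
dE = sqrt((-4.7460)^2 + (-5.2950)^2 + 2.5410^2) = 7.5510


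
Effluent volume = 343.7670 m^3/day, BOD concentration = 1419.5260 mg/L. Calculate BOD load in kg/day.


Formula: BOD_load = volume * conc / 1000
Substituting: BOD_load = 343.7670 * 1419.5260 / 1000
Result: 487.9862 kg/day


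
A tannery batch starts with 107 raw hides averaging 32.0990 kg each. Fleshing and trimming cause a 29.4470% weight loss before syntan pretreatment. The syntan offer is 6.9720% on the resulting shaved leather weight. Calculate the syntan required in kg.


Total_raw = N * avg_wt = 107 * 32.0990 = 3434.5930 kg
Substrate = Total_raw * (1 - loss/100) = 3434.5930 * (1 - 29.4470/100) = 2423.2084 kg
Syntan = Substrate * pct / 100 = 2423.2084 * 6.9720 / 100 = 168.9461 kg


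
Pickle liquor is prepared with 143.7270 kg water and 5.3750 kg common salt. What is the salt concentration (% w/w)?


Formula: Conc = salt / (water + salt) * 100
Substituting: Conc = 5.3750 / (143.7270 + 5.3750) * 100
Result: 3.6049 %


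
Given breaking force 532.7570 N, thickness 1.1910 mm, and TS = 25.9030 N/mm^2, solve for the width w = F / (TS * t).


Formula: w = F / (TS * t)
Substituting: w = 532.7570 / (25.9030 * 1.1910)
Result: 17.2690 mm


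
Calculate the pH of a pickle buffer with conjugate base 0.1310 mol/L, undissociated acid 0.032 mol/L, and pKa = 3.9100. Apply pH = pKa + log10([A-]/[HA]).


ratio = [A-] / [HA] = 0.1310 / 0.032 = 4.0938
log10(ratio) = 0.6121
pH = pKa + log10(ratio) = 3.9100 + 0.6121 = 4.5221


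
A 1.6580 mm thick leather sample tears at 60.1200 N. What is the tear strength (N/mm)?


Formula: Tear strength = force / thickness
Substituting: Tear strength = 60.1200 / 1.6580
Result: 36.2606 N/mm


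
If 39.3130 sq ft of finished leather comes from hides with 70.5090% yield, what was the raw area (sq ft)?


Formula: raw = finished * 100 / yield
Substituting: raw = 39.3130 * 100 / 70.5090
Result: 55.7560 sq ft


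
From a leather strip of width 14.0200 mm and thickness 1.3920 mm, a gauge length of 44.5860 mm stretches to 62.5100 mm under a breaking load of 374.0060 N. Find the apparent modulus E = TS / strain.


TS = F / (w * t) = 374.0060 / (14.0200 * 1.3920) = 19.1642 N/mm^2
strain = (Lf - L0) / L0 = (62.5100 - 44.5860) / 44.5860 = 0.4020
E = TS / strain = 19.1642 / 0.4020 = 47.6711 N/mm^2


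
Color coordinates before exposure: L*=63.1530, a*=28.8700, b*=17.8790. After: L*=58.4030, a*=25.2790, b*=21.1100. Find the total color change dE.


dL = -4.7500, da = -3.5910, db = 3.2310
dE = sqrt((-4.7500)^2 + (-3.5910)^2 + 3.2310^2) = 6.7747


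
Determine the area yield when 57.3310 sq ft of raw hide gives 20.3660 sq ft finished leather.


Formula: Yield = finished / raw * 100
Substituting: Yield = 20.3660 / 57.3310 * 100
Result: 35.5235 %


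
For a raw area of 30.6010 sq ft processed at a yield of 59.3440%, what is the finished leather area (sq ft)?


Formula: finished = raw * yield / 100
Substituting: finished = 30.6010 * 59.3440 / 100
Result: 18.1599 sq ft


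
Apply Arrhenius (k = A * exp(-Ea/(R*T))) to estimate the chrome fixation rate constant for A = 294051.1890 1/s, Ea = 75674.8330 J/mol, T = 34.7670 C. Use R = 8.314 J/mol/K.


T_K = T_C + 273.15 = 34.7670 + 273.15 = 307.9170 K
exponent = -Ea / (R * T_K) = -75674.8330 / (8.314 * 307.9170) = -29.5602
k = A * exp(exponent) = 294051.1890 * exp(-29.5602) = 4.2715e-08 1/s


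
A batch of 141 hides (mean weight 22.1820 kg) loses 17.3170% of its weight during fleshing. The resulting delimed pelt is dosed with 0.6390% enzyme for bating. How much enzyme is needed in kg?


Total_raw = N * avg_wt = 141 * 22.1820 = 3127.6620 kg
Substrate = Total_raw * (1 - loss/100) = 3127.6620 * (1 - 17.3170/100) = 2586.0448 kg
Enzyme = Substrate * pct / 100 = 2586.0448 * 0.6390 / 100 = 16.5248 kg


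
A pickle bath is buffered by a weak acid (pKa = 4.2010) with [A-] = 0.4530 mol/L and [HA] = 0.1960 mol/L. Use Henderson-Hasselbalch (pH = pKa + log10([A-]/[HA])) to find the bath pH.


ratio = [A-] / [HA] = 0.4530 / 0.1960 = 2.3112
log10(ratio) = 0.3638
pH = pKa + log10(ratio) = 4.2010 + 0.3638 = 4.5648


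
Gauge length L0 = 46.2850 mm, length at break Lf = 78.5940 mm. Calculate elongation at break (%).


Formula: Elongation = (Lf - L0) / L0 * 100
Substituting: Elongation = (78.5940 - 46.2850) / 46.2850 * 100
Result: 69.8045 %


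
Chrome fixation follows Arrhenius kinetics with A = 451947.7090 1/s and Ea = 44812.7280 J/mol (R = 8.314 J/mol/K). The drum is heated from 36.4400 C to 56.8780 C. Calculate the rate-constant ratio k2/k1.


T1 = 36.4400 + 273.15 = 309.5900 K; T2 = 56.8780 + 273.15 = 330.0280 K
k1 = A * exp(-Ea/(R*T1)) = 451947.7090 * exp(-44812.7280/(8.314*309.5900)) = 0.0124143 1/s
k2 = A * exp(-Ea/(R*T2)) = 451947.7090 * exp(-44812.7280/(8.314*330.0280)) = 0.0364898 1/s
k2/k1 = 0.0364898 / 0.0124143 = 2.9393


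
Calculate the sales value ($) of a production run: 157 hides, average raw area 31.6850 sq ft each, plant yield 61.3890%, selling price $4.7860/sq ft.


Raw_total = N * avg_area = 157 * 31.6850 = 4974.5450 sq ft
Finished = Raw_total * yield / 100 = 4974.5450 * 61.3890 / 100 = 3053.8234 sq ft
Value = Finished * price = 3053.8234 * 4.7860 = 14615.5989 $


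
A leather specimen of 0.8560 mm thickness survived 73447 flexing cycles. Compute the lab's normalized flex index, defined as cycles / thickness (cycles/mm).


Formula: Index = cycles / thickness
Substituting: Index = 73447 / 0.8560
Result: 85802.5701 cycles/mm


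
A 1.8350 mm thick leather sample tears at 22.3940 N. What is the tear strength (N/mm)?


Formula: Tear strength = force / thickness
Substituting: Tear strength = 22.3940 / 1.8350
Result: 12.2038 N/mm


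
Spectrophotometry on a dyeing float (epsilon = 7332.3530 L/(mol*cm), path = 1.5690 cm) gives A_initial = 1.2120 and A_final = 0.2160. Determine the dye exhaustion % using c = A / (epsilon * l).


c_initial = A_i / (epsilon * l) = 1.2120 / (7332.3530 * 1.5690) = 1.0535e-04 mol/L
c_final = A_f / (epsilon * l) = 0.2160 / (7332.3530 * 1.5690) = 1.8775e-05 mol/L
Exhaustion = (c_initial - c_final) / c_initial * 100 = (1.0535e-04 - 1.8775e-05) / 1.0535e-04 * 100 = 82.1782 %


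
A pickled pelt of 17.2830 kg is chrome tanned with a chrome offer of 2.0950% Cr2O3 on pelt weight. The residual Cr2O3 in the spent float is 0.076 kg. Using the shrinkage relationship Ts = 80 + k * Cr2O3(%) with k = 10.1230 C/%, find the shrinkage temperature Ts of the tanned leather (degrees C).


Offered = pelt * offer_pct / 100 = 17.2830 * 2.0950 / 100 = 0.3621 kg
Uptake = offered - residual = 0.3621 - 0.076 = 0.2861 kg
Cr2O3% on pelt = uptake / pelt * 100 = 0.2861 / 17.2830 * 100 = 1.6553 %
Ts = 80 + k * Cr2O3% = 80 + 10.1230 * 1.6553 = 96.7562 C


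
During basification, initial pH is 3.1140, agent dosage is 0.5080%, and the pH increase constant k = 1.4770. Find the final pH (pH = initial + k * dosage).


Formula: pH_final = pH_initial + k * base_pct
Substituting: pH_final = 3.1140 + 1.4770 * 0.5080
Result: 3.8643


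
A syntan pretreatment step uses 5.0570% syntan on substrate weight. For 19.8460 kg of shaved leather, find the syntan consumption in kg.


Formula: Syntan = substrate * pct / 100
Substituting: Syntan = 19.8460 * 5.0570 / 100
Result: 1.0036 kg


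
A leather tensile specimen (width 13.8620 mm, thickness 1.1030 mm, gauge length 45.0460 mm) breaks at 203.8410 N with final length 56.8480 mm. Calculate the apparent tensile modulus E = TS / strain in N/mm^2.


TS = F / (w * t) = 203.8410 / (13.8620 * 1.1030) = 13.3318 N/mm^2
strain = (Lf - L0) / L0 = (56.8480 - 45.0460) / 45.0460 = 0.2620
E = TS / strain = 13.3318 / 0.2620 = 50.8851 N/mm^2


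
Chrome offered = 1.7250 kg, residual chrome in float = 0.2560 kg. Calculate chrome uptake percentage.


Formula: Uptake = (offered - residual) / offered * 100
Substituting: Uptake = (1.7250 - 0.2560) / 1.7250 * 100
Result: 85.1594 %


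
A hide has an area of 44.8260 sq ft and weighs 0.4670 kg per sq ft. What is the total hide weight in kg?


Formula: Weight = area * weight_per_sqft
Substituting: Weight = 44.8260 * 0.4670
Result: 20.9337 kg


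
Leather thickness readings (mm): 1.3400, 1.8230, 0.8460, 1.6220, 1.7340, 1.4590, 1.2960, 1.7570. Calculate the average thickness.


Formula: Average = sum / n
Substituting: Average = 11.8770 / 8
Result: 1.4846 mm


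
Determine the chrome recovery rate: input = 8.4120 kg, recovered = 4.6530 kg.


Formula: Recovery = recovered / input * 100
Substituting: Recovery = 4.6530 / 8.4120 * 100
Result: 55.3138 %


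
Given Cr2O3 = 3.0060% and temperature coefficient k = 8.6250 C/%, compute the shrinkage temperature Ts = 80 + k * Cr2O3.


Formula: Ts = 80 + k * Cr2O3
Substituting: Ts = 80 + 8.6250 * 3.0060
Result: 105.9267 C


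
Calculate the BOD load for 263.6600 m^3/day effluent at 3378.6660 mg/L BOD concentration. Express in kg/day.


Formula: BOD_load = volume * conc / 1000
Substituting: BOD_load = 263.6600 * 3378.6660 / 1000
Result: 890.8191 kg/day


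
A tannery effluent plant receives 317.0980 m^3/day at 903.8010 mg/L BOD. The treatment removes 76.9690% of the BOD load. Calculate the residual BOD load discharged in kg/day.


Load_in = volume * conc / 1000 = 317.0980 * 903.8010 / 1000 = 286.5935 kg/day
Removed = Load_in * eff / 100 = 286.5935 * 76.9690 / 100 = 220.5881 kg/day
Load_out = Load_in - Removed = 286.5935 - 220.5881 = 66.0053 kg/day


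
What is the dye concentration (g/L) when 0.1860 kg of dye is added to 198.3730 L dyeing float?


Formula: Conc = dye_mass(kg) / volume(L) * 1000
Substituting: Conc = 0.1860 / 198.3730 * 1000
Result: 0.9376 g/L


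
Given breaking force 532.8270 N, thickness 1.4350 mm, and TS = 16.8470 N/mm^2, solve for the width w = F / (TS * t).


Formula: w = F / (TS * t)
Substituting: w = 532.8270 / (16.8470 * 1.4350)
Result: 22.0400 mm


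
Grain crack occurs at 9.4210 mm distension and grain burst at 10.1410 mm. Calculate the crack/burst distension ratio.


Formula: Ratio = crack / burst
Substituting: Ratio = 9.4210 / 10.1410
Result: 0.9290


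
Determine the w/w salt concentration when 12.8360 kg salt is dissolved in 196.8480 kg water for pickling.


Formula: Conc = salt / (water + salt) * 100
Substituting: Conc = 12.8360 / (196.8480 + 12.8360) * 100
Result: 6.1216 %


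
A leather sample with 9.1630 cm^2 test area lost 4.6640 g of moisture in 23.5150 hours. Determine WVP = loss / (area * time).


Formula: WVP = loss / (area * time)
Substituting: WVP = 4.6640 / (9.1630 * 23.5150)
Result: 0.0216459 g/(cm^2*hr)


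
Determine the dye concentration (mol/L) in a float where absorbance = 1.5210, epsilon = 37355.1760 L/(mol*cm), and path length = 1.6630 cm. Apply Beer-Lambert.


Formula: c = A / (epsilon * l)
Substituting: c = 1.5210 / (37355.1760 * 1.6630)
Result: 2.4484e-05 mol/L


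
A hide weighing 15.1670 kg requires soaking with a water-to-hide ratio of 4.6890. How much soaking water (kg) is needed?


Formula: Water = hide_weight * ratio
Substituting: Water = 15.1670 * 4.6890
Result: 71.1181 kg


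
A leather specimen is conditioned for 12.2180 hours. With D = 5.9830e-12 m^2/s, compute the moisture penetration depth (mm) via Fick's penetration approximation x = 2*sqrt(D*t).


t = 12.2180 hr * 3600 = 43984.8000 s
D * t = 5.9830e-12 * 43984.8000 = 2.6316e-07
x = 2 * sqrt(D*t) = 2 * sqrt(2.6316e-07) = 0.00102598 m = 1.0260 mm


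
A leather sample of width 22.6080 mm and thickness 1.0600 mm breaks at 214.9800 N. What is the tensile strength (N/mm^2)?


Formula: TS = force / (width * thickness)
Substituting: TS = 214.9800 / (22.6080 * 1.0600)
Result: 8.9708 N/mm^2


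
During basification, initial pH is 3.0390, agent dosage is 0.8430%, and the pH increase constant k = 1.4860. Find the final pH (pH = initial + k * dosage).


Formula: pH_final = pH_initial + k * base_pct
Substituting: pH_final = 3.0390 + 1.4860 * 0.8430
Result: 4.2917


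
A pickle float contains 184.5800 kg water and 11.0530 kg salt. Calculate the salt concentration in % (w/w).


Formula: Conc = salt / (water + salt) * 100
Substituting: Conc = 11.0530 / (184.5800 + 11.0530) * 100
Result: 5.6499 %


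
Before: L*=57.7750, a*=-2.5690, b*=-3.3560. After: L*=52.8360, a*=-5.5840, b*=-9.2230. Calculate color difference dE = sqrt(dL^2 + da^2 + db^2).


dL = -4.9390, da = -3.0150, db = -5.8670
dE = sqrt((-4.9390)^2 + (-3.0150)^2 + (-5.8670)^2) = 8.2405


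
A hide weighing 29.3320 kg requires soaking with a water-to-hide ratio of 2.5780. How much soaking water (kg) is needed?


Formula: Water = hide_weight * ratio
Substituting: Water = 29.3320 * 2.5780
Result: 75.6179 kg


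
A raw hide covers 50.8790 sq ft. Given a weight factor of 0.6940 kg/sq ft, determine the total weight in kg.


Formula: Weight = area * weight_per_sqft
Substituting: Weight = 50.8790 * 0.6940
Result: 35.3100 kg


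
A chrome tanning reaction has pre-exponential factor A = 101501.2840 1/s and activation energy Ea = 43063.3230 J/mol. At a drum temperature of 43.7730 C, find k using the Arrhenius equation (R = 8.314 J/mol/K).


T_K = T_C + 273.15 = 43.7730 + 273.15 = 316.9230 K
exponent = -Ea / (R * T_K) = -43063.3230 / (8.314 * 316.9230) = -16.3435
k = A * exp(exponent) = 101501.2840 * exp(-16.3435) = 0.00810216 1/s


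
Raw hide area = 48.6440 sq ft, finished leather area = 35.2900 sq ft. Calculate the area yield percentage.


Formula: Yield = finished / raw * 100
Substituting: Yield = 35.2900 / 48.6440 * 100
Result: 72.5475 %


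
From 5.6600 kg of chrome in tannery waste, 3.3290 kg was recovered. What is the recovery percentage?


Formula: Recovery = recovered / input * 100
Substituting: Recovery = 3.3290 / 5.6600 * 100
Result: 58.8163 %


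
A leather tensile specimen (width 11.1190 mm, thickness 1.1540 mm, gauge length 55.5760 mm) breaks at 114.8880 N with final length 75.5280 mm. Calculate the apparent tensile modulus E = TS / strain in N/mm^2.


TS = F / (w * t) = 114.8880 / (11.1190 * 1.1540) = 8.9537 N/mm^2
strain = (Lf - L0) / L0 = (75.5280 - 55.5760) / 55.5760 = 0.3590
E = TS / strain = 8.9537 / 0.3590 = 24.9404 N/mm^2


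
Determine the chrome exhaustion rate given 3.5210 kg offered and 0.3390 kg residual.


Formula: Uptake = (offered - residual) / offered * 100
Substituting: Uptake = (3.5210 - 0.3390) / 3.5210 * 100
Result: 90.3721 %


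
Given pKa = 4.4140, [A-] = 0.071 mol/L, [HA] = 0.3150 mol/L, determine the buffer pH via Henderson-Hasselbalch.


ratio = [A-] / [HA] = 0.071 / 0.3150 = 0.2254
log10(ratio) = -0.6471
pH = pKa + log10(ratio) = 4.4140 - 0.6471 = 3.7669


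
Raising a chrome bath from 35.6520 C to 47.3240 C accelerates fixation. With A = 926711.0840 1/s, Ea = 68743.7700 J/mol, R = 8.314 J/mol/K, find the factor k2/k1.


T1 = 35.6520 + 273.15 = 308.8020 K; T2 = 47.3240 + 273.15 = 320.4740 K
k1 = A * exp(-Ea/(R*T1)) = 926711.0840 * exp(-68743.7700/(8.314*308.8020)) = 2.1794e-06 1/s
k2 = A * exp(-Ea/(R*T2)) = 926711.0840 * exp(-68743.7700/(8.314*320.4740)) = 5.7792e-06 1/s
k2/k1 = 5.7792e-06 / 2.1794e-06 = 2.6517


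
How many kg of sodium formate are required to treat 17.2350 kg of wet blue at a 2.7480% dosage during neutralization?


Formula: Neutralizer = substrate * pct / 100
Substituting: Neutralizer = 17.2350 * 2.7480 / 100
Result: 0.4736 kg


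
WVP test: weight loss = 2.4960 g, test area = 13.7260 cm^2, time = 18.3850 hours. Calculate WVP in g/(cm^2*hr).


Formula: WVP = loss / (area * time)
Substituting: WVP = 2.4960 / (13.7260 * 18.3850)
Result: 0.00989093 g/(cm^2*hr)


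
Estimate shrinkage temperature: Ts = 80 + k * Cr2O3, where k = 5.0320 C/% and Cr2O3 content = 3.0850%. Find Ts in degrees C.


Formula: Ts = 80 + k * Cr2O3
Substituting: Ts = 80 + 5.0320 * 3.0850
Result: 95.5237 C


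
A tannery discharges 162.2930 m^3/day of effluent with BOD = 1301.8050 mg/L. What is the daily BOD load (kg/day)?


Formula: BOD_load = volume * conc / 1000
Substituting: BOD_load = 162.2930 * 1301.8050 / 1000
Result: 211.2738 kg/day


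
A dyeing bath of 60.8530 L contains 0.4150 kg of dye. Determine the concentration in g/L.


Formula: Conc = dye_mass(kg) / volume(L) * 1000
Substituting: Conc = 0.4150 / 60.8530 * 1000
Result: 6.8197 g/L


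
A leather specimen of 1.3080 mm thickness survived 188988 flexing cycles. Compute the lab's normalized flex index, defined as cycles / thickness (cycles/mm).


Formula: Index = cycles / thickness
Substituting: Index = 188988 / 1.3080
Result: 144486.2385 cycles/mm


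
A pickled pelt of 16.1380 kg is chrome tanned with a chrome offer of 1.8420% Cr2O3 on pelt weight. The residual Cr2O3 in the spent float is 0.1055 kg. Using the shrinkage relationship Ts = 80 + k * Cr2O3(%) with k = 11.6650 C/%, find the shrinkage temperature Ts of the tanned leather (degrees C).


Offered = pelt * offer_pct / 100 = 16.1380 * 1.8420 / 100 = 0.2973 kg
Uptake = offered - residual = 0.2973 - 0.1055 = 0.1918 kg
Cr2O3% on pelt = uptake / pelt * 100 = 0.1918 / 16.1380 * 100 = 1.1883 %
Ts = 80 + k * Cr2O3% = 80 + 11.6650 * 1.1883 = 93.8611 C


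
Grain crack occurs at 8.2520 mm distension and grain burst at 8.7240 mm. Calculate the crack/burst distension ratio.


Formula: Ratio = crack / burst
Substituting: Ratio = 8.2520 / 8.7240
Result: 0.9459


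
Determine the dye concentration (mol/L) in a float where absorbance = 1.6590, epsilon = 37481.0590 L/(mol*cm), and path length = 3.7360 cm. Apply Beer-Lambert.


Formula: c = A / (epsilon * l)
Substituting: c = 1.6590 / (37481.0590 * 3.7360)
Result: 1.1848e-05 mol/L
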